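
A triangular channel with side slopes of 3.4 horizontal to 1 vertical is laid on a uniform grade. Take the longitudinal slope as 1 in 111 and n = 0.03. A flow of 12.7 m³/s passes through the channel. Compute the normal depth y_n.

Manning's equation rearranged: A R^(2/3) = nQ / (1·√S) = 0.03 × 12.7 / (√0.009009) = 4.014.
Trying y = 1.51 m: A R^(2/3) = 6.252 — over.
Trying y = 1.1 m: A R^(2/3) = 2.686 — short.
Trying y = 1.28 m: A R^(2/3) = 4.024 — matches.

y_n = 1.28 m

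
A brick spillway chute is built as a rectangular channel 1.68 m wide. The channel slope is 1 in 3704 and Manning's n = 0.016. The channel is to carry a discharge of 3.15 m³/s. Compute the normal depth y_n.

y_n = 2.49 m

Manning's equation rearranged: A R^(2/3) = nQ / (1·√S) = 0.016 × 3.15 / (√0.00027) = 3.067.
Try y = 2.12 m: A R^(2/3) = 2.538 — short.
Try y = 2.49 m: A R^(2/3) = 3.068 — matches.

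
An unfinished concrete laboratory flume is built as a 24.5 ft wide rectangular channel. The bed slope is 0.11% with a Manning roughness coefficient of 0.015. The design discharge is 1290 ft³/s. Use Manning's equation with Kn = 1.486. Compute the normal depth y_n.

Manning's equation rearranged: A R^(2/3) = nQ / (1.486·√S) = 0.015 × 1290 / (1.486 × √0.0011) = 392.6.
At y = 6.78 ft: A R^(2/3) = 443.6 — over.
At y = 4.9 ft: A R^(2/3) = 276.7 — short.
At y = 6.23 ft: A R^(2/3) = 392.9 — ≈ 392.6.

y_n = 6.23 ft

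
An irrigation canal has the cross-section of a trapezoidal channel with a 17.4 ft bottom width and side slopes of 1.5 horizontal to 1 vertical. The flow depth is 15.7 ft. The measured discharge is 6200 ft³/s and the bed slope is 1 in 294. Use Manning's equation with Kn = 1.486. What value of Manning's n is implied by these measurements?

With bottom width b = 17.4 ft and side slope z = 1.5: A = (b + zy)y = (17.4 + 1.5×15.7)×15.7 = 642.9 ft²; P = b + 2y√(1+z²) = 17.4 + 2×15.7×1.803 = 74.01 ft.
Hydraulic radius R = A/P = 642.9/74.01 = 8.687 ft.
Rearranging Manning's equation: n = (1.486/Q) A R^(2/3) S^(1/2) = (1.486/6200) × 642.9 × 8.687^(2/3) × √0.003401 = 0.038.

n = 0.038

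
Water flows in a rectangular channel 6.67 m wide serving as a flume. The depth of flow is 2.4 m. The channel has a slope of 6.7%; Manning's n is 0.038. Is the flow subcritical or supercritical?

supercritical

Flow area A = b·y = 6.67 × 2.4 = 16.01 m². Wetted perimeter P = b + 2y = 6.67 + 2×2.4 = 11.47 m.
Hydraulic radius R = A/P = 16.01/11.47 = 1.396 m.
V = (1/n) R^(2/3) √S = (1/0.038) × 1.396^(2/3) × √0.067 = 8.507 m/s. Hydraulic depth D_h = A/T = 16.01/6.67 = 2.4 m.
Froude number Fr = V/√(g·D_h) = 8.507/√(9.81×2.4) = 1.75, which is greater than 1, so the flow is supercritical.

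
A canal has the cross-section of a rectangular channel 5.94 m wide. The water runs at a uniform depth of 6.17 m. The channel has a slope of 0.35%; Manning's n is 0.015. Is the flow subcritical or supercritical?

Flow area A = b·y = 5.94 × 6.17 = 36.65 m². Wetted perimeter P = b + 2y = 5.94 + 2×6.17 = 18.28 m.
Hydraulic radius R = A/P = 36.65/18.28 = 2.005 m.
V = (1/n) R^(2/3) √S = (1/0.015) × 2.005^(2/3) × √0.0035 = 6.271 m/s. Hydraulic depth D_h = A/T = 36.65/5.94 = 6.17 m.
Froude number Fr = V/√(g·D_h) = 6.271/√(9.81×6.17) = 0.806, which is less than 1, so the flow is subcritical.

subcritical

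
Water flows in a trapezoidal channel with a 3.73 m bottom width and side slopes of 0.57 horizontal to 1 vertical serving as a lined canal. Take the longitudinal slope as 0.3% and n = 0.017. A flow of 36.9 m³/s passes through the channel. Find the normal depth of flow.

y_n = 2.07 m

Manning's equation rearranged: A R^(2/3) = nQ / (1·√S) = 0.017 × 36.9 / (√0.003) = 11.45.
Trying y = 1.65 m: A R^(2/3) = 7.827 — short.
Trying y = 2.07 m: A R^(2/3) = 11.45 — matches.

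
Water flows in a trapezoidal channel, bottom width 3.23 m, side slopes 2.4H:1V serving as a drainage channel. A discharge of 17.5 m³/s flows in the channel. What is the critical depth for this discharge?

y_c = 1.1 m

At critical depth, Q² T / (g A³) = 1, i.e. A³/T = Q²/g = 17.5²/9.81 = 31.22.
Try y = 1.37 m: A³/T = 72.61 — over.
Try y = 0.813 m: A³/T = 10.48 — short.
Try y = 1.1 m: A³/T = 31.63 — close enough.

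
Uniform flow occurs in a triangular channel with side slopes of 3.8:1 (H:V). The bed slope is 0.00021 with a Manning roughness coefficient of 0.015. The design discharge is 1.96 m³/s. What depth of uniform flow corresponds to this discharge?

Manning's equation rearranged: A R^(2/3) = nQ / (1·√S) = 0.015 × 1.96 / (√0.00021) = 2.029.
Try y = 0.82 m: A R^(2/3) = 1.379 — too small.
Try y = 1.07 m: A R^(2/3) = 2.804 — too large.
Try y = 0.948 m: A R^(2/3) = 2.03 — ≈ 2.029.

y_n = 0.948 m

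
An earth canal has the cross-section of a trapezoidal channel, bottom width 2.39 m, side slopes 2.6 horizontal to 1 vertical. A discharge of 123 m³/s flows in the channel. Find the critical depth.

y_c = 2.98 m

At critical depth, Q² T / (g A³) = 1, i.e. A³/T = Q²/g = 123²/9.81 = 1542.
Trying y = 3.75 m: A³/T = 4310 — high.
Trying y = 2.54 m: A³/T = 764.3 — low.
Trying y = 2.98 m: A³/T = 1542 — ≈ 1542.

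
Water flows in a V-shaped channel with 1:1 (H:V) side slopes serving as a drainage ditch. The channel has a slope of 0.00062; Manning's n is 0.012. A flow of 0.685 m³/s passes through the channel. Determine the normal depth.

y_n = 0.856 m

Manning's equation rearranged: A R^(2/3) = nQ / (1·√S) = 0.012 × 0.685 / (√0.00062) = 0.3301.
At y = 1 m: A R^(2/3) = 0.5 — over.
At y = 0.856 m: A R^(2/3) = 0.3303 — ≈ 0.3301.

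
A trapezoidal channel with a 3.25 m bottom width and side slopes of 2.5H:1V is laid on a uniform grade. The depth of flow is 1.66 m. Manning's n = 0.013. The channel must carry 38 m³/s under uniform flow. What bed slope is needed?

S = 0.0016

With bottom width b = 3.25 m and side slope z = 2.5: A = (b + zy)y = (3.25 + 2.5×1.66)×1.66 = 12.28 m²; P = b + 2y√(1+z²) = 3.25 + 2×1.66×2.693 = 12.19 m.
Hydraulic radius R = A/P = 12.28/12.19 = 1.008 m.
From Manning's equation, S = [nQ / (1 A R^(2/3))]² = [0.013 × 38 / (1 × 12.28 × 1.008^(2/3))]² = 0.0016.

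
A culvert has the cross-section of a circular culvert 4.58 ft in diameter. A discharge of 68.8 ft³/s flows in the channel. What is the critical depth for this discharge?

y_c = 2.4 ft

At critical depth, Q² T / (g A³) = 1, i.e. A³/T = Q²/g = 68.8²/32.2 = 147.
Try y = 2.92 ft: A³/T = 309.4 — high.
Try y = 2 ft: A³/T = 72.71 — low.
Try y = 2.4 ft: A³/T = 146 — ≈ 147.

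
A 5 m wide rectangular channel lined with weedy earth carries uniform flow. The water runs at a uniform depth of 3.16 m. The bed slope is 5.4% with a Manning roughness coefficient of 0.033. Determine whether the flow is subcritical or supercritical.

supercritical

Flow area A = b·y = 5 × 3.16 = 15.8 m². Wetted perimeter P = b + 2y = 5 + 2×3.16 = 11.32 m.
Hydraulic radius R = A/P = 15.8/11.32 = 1.396 m.
V = (1/n) R^(2/3) √S = (1/0.033) × 1.396^(2/3) × √0.054 = 8.795 m/s. Hydraulic depth D_h = A/T = 15.8/5 = 3.16 m.
Froude number Fr = V/√(g·D_h) = 8.795/√(9.81×3.16) = 1.58, which is greater than 1, so the flow is supercritical.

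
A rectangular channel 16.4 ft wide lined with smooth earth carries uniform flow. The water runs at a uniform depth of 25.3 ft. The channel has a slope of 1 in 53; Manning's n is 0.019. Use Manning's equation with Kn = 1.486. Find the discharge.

Flow area A = b·y = 16.4 × 25.3 = 414.9 ft². Wetted perimeter P = b + 2y = 16.4 + 2×25.3 = 67 ft.
Hydraulic radius R = A/P = 414.9/67 = 6.193 ft.
Manning's equation: Q = (1.486/n) A R^(2/3) S^(1/2) = (1.486/0.019) × 414.9 × 6.193^(2/3) × 0.01887^(1/2) = 15000 ft³/s.

Q = 15000 ft³/s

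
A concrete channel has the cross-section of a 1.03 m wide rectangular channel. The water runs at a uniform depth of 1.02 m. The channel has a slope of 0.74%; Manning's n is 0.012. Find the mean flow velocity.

V = 3.51 m/s

Flow area A = b·y = 1.03 × 1.02 = 1.051 m². Wetted perimeter P = b + 2y = 1.03 + 2×1.02 = 3.07 m.
Hydraulic radius R = A/P = 1.051/3.07 = 0.3422 m.
From Manning's equation, V = (1/n) R^(2/3) S^(1/2) = (1/0.012) × 0.3422^(2/3) × 0.0074^(1/2) = 3.51 m/s.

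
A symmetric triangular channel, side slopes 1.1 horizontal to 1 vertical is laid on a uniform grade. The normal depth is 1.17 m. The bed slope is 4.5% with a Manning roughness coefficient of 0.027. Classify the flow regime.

For a triangular section with side slope z = 1.1: A = zy² = 1.1×1.17² = 1.506 m²; P = 2y√(1+z²) = 2×1.17×1.487 = 3.479 m.
Hydraulic radius R = A/P = 1.506/3.479 = 0.4329 m.
V = (1/n) R^(2/3) √S = (1/0.027) × 0.4329^(2/3) × √0.045 = 4.496 m/s. Hydraulic depth D_h = A/T = 1.506/2.574 = 0.585 m.
Froude number Fr = V/√(g·D_h) = 4.496/√(9.81×0.585) = 1.88, which is greater than 1, so the flow is supercritical.

supercritical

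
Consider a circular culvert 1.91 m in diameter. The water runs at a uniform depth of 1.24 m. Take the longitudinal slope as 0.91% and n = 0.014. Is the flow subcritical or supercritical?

supercritical

For a circular section of diameter D = 1.91 m at depth y = 1.24 m, the central angle is θ = 2 arccos(1 − 2y/D) = 3.748 rad. Then A = (D²/8)(θ − sin θ) = 1.969 m² and P = Dθ/2 = 3.579 m.
Hydraulic radius R = A/P = 1.969/3.579 = 0.5501 m.
V = (1/n) R^(2/3) √S = (1/0.014) × 0.5501^(2/3) × √0.0091 = 4.575 m/s. Hydraulic depth D_h = A/T = 1.969/1.823 = 1.08 m.
Froude number Fr = V/√(g·D_h) = 4.575/√(9.81×1.08) = 1.41, which is greater than 1, so the flow is supercritical.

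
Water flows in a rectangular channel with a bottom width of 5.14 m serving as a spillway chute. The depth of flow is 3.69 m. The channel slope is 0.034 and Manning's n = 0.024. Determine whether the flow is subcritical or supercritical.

Flow area A = b·y = 5.14 × 3.69 = 18.97 m². Wetted perimeter P = b + 2y = 5.14 + 2×3.69 = 12.52 m.
Hydraulic radius R = A/P = 18.97/12.52 = 1.515 m.
V = (1/n) R^(2/3) √S = (1/0.024) × 1.515^(2/3) × √0.034 = 10.13 m/s. Hydraulic depth D_h = A/T = 18.97/5.14 = 3.69 m.
Froude number Fr = V/√(g·D_h) = 10.13/√(9.81×3.69) = 1.68, which is greater than 1, so the flow is supercritical.

supercritical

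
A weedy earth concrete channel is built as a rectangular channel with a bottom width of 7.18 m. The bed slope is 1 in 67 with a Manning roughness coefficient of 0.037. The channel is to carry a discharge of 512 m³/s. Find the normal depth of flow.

Manning's equation rearranged: A R^(2/3) = nQ / (1·√S) = 0.037 × 512 / (√0.01493) = 155.1.
Try y = 12.6 m: A R^(2/3) = 179.5 — too large.
Try y = 9.69 m: A R^(2/3) = 132.2 — too small.
Try y = 11.1 m: A R^(2/3) = 155 — ≈ 155.1.

y_n = 11.1 m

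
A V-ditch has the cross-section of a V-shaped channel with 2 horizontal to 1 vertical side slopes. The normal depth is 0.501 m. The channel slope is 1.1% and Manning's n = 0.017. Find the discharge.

Q = 1.14 m³/s

For a triangular section with side slope z = 2: A = zy² = 2×0.501² = 0.502 m²; P = 2y√(1+z²) = 2×0.501×2.236 = 2.241 m.
Hydraulic radius R = A/P = 0.502/2.241 = 0.2241 m.
Manning's equation: Q = (1/n) A R^(2/3) S^(1/2) = (1/0.017) × 0.502 × 0.2241^(2/3) × 0.011^(1/2) = 1.14 m³/s.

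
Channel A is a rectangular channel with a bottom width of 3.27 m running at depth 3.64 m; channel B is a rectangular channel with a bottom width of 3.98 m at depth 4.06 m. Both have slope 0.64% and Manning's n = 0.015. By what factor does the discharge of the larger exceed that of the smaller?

Channel A: Flow area A = b·y = 3.27 × 3.64 = 11.9 m². Wetted perimeter P = b + 2y = 3.27 + 2×3.64 = 10.55 m. Hydraulic radius R = A/P = 11.9/10.55 = 1.128 m. Q_A = (1/0.015)·11.9·1.128^(2/3)·√0.0064 = 68.8 m³/s.
Channel B: Flow area A = b·y = 3.98 × 4.06 = 16.16 m². Wetted perimeter P = b + 2y = 3.98 + 2×4.06 = 12.1 m. Hydraulic radius R = A/P = 16.16/12.1 = 1.335 m. Q_B = (1/0.015)·16.16·1.335^(2/3)·√0.0064 = 104.5 m³/s.
The larger discharge is 104.5 m³/s and the smaller is 68.8 m³/s; the ratio is 1.52.

1.52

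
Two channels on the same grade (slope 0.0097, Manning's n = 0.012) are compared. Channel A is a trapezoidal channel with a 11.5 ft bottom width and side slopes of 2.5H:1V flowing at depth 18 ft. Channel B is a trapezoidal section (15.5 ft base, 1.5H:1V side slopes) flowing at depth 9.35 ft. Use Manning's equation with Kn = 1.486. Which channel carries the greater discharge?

Channel A: With bottom width b = 11.5 ft and side slope z = 2.5: A = (b + zy)y = (11.5 + 2.5×18)×18 = 1017 ft²; P = b + 2y√(1+z²) = 11.5 + 2×18×2.693 = 108.4 ft. Hydraulic radius R = A/P = 1017/108.4 = 9.379 ft. Q_A = (1.486/0.012)·1017·9.379^(2/3)·√0.0097 = 55160 ft³/s.
Channel B: With bottom width b = 15.5 ft and side slope z = 1.5: A = (b + zy)y = (15.5 + 1.5×9.35)×9.35 = 276.1 ft²; P = b + 2y√(1+z²) = 15.5 + 2×9.35×1.803 = 49.21 ft. Hydraulic radius R = A/P = 276.1/49.21 = 5.61 ft. Q_B = (1.486/0.012)·276.1·5.61^(2/3)·√0.0097 = 10630 ft³/s.
Q_A = 55160 ft³/s vs Q_B = 10630 ft³/s, so channel A carries more.

channel A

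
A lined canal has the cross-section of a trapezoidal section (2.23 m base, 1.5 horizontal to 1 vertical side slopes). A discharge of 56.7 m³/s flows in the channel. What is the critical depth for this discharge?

At critical depth, Q² T / (g A³) = 1, i.e. A³/T = Q²/g = 56.7²/9.81 = 327.7.
Try y = 2.87 m: A³/T = 608.6 — high.
Try y = 2.47 m: A³/T = 326.8 — matches.

y_c = 2.47 m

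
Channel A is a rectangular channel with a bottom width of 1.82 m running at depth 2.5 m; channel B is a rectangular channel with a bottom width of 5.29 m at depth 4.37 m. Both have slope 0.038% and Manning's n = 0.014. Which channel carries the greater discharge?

channel B

Channel A: Flow area A = b·y = 1.82 × 2.5 = 4.55 m². Wetted perimeter P = b + 2y = 1.82 + 2×2.5 = 6.82 m. Hydraulic radius R = A/P = 4.55/6.82 = 0.6672 m. Q_A = (1/0.014)·4.55·0.6672^(2/3)·√0.00038 = 4.837 m³/s.
Channel B: Flow area A = b·y = 5.29 × 4.37 = 23.12 m². Wetted perimeter P = b + 2y = 5.29 + 2×4.37 = 14.03 m. Hydraulic radius R = A/P = 23.12/14.03 = 1.648 m. Q_B = (1/0.014)·23.12·1.648^(2/3)·√0.00038 = 44.9 m³/s.
Q_A = 4.837 m³/s vs Q_B = 44.9 m³/s, so channel B carries more.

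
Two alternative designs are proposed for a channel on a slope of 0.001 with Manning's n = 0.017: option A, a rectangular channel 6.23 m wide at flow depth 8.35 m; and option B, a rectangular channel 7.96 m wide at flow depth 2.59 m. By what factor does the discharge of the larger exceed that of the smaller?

3.23

Channel A: Flow area A = b·y = 6.23 × 8.35 = 52.02 m². Wetted perimeter P = b + 2y = 6.23 + 2×8.35 = 22.93 m. Hydraulic radius R = A/P = 52.02/22.93 = 2.269 m. Q_A = (1/0.017)·52.02·2.269^(2/3)·√0.001 = 167.1 m³/s.
Channel B: Flow area A = b·y = 7.96 × 2.59 = 20.62 m². Wetted perimeter P = b + 2y = 7.96 + 2×2.59 = 13.14 m. Hydraulic radius R = A/P = 20.62/13.14 = 1.569 m. Q_B = (1/0.017)·20.62·1.569^(2/3)·√0.001 = 51.78 m³/s.
The larger discharge is 167.1 m³/s and the smaller is 51.78 m³/s; the ratio is 3.23.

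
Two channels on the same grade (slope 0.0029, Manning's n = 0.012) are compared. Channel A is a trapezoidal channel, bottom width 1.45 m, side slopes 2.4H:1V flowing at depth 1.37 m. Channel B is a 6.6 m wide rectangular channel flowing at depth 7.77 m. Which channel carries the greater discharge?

Channel A: With bottom width b = 1.45 m and side slope z = 2.4: A = (b + zy)y = (1.45 + 2.4×1.37)×1.37 = 6.491 m²; P = b + 2y√(1+z²) = 1.45 + 2×1.37×2.6 = 8.574 m. Hydraulic radius R = A/P = 6.491/8.574 = 0.7571 m. Q_A = (1/0.012)·6.491·0.7571^(2/3)·√0.0029 = 24.2 m³/s.
Channel B: Flow area A = b·y = 6.6 × 7.77 = 51.28 m². Wetted perimeter P = b + 2y = 6.6 + 2×7.77 = 22.14 m. Hydraulic radius R = A/P = 51.28/22.14 = 2.316 m. Q_B = (1/0.012)·51.28·2.316^(2/3)·√0.0029 = 402.9 m³/s.
Q_A = 24.2 m³/s vs Q_B = 402.9 m³/s, so channel B carries more.

channel B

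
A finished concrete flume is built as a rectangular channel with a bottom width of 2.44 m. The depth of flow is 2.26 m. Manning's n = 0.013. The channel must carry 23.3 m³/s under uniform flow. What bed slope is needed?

S = 0.00412

Flow area A = b·y = 2.44 × 2.26 = 5.514 m². Wetted perimeter P = b + 2y = 2.44 + 2×2.26 = 6.96 m.
Hydraulic radius R = A/P = 5.514/6.96 = 0.7923 m.
From Manning's equation, S = [nQ / (1 A R^(2/3))]² = [0.013 × 23.3 / (1 × 5.514 × 0.7923^(2/3))]² = 0.00412.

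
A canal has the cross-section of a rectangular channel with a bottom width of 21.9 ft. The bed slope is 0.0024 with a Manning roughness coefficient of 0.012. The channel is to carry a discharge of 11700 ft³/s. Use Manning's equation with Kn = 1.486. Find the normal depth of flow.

Manning's equation rearranged: A R^(2/3) = nQ / (1.486·√S) = 0.012 × 11700 / (1.486 × √0.0024) = 1929.
Trying y = 18.6 ft: A R^(2/3) = 1475 — low.
Trying y = 23.1 ft: A R^(2/3) = 1926 — ≈ 1929.

y_n = 23.1 ft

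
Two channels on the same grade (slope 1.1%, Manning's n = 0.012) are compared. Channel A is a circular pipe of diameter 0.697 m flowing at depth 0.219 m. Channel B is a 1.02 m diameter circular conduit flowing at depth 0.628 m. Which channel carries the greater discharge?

channel B

Channel A: For a circular section of diameter D = 0.697 m at depth y = 0.219 m, the central angle is θ = 2 arccos(1 − 2y/D) = 2.38 rad. Then A = (D²/8)(θ − sin θ) = 0.1026 m² and P = Dθ/2 = 0.8295 m. Hydraulic radius R = A/P = 0.1026/0.8295 = 0.1237 m. Q_A = (1/0.012)·0.1026·0.1237^(2/3)·√0.011 = 0.2228 m³/s.
Channel B: For a circular section of diameter D = 1.02 m at depth y = 0.628 m, the central angle is θ = 2 arccos(1 − 2y/D) = 3.609 rad. Then A = (D²/8)(θ − sin θ) = 0.5278 m² and P = Dθ/2 = 1.84 m. Hydraulic radius R = A/P = 0.5278/1.84 = 0.2868 m. Q_B = (1/0.012)·0.5278·0.2868^(2/3)·√0.011 = 2.006 m³/s.
Q_A = 0.2228 m³/s vs Q_B = 2.006 m³/s, so channel B carries more.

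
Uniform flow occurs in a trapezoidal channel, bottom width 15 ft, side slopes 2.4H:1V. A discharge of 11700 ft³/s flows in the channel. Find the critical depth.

At critical depth, Q² T / (g A³) = 1, i.e. A³/T = Q²/g = 11700²/32.2 = 4251000.
At y = 10.4 ft: A³/T = 1106000 — low.
At y = 18.3 ft: A³/T = 12190000 — high.
At y = 14.3 ft: A³/T = 4194000 — close enough.

y_c = 14.3 ft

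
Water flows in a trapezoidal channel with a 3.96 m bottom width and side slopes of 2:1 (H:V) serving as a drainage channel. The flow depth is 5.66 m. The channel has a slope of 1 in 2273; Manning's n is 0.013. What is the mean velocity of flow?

V = 3.32 m/s

With bottom width b = 3.96 m and side slope z = 2: A = (b + zy)y = (3.96 + 2×5.66)×5.66 = 86.48 m²; P = b + 2y√(1+z²) = 3.96 + 2×5.66×2.236 = 29.27 m.
Hydraulic radius R = A/P = 86.48/29.27 = 2.954 m.
From Manning's equation, V = (1/n) R^(2/3) S^(1/2) = (1/0.013) × 2.954^(2/3) × 0.0004399^(1/2) = 3.32 m/s.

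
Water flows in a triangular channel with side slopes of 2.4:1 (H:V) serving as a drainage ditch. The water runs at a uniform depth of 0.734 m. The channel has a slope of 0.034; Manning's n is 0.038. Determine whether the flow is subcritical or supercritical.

supercritical

For a triangular section with side slope z = 2.4: A = zy² = 2.4×0.734² = 1.293 m²; P = 2y√(1+z²) = 2×0.734×2.6 = 3.817 m.
Hydraulic radius R = A/P = 1.293/3.817 = 0.3388 m.
V = (1/n) R^(2/3) √S = (1/0.038) × 0.3388^(2/3) × √0.034 = 2.358 m/s. Hydraulic depth D_h = A/T = 1.293/3.523 = 0.367 m.
Froude number Fr = V/√(g·D_h) = 2.358/√(9.81×0.367) = 1.24, which is greater than 1, so the flow is supercritical.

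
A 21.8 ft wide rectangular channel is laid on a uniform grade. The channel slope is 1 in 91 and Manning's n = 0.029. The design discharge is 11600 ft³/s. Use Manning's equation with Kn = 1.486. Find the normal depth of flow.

y_n = 25.5 ft

Manning's equation rearranged: A R^(2/3) = nQ / (1.486·√S) = 0.029 × 11600 / (1.486 × √0.01099) = 2160.
At y = 32.5 ft: A R^(2/3) = 2872 — too large.
At y = 18.6 ft: A R^(2/3) = 1466 — too small.
At y = 25.5 ft: A R^(2/3) = 2156 — close enough.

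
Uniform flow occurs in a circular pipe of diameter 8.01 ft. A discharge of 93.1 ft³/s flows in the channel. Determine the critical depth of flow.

y_c = 2.38 ft

At critical depth, Q² T / (g A³) = 1, i.e. A³/T = Q²/g = 93.1²/32.2 = 269.2.
Try y = 1.76 ft: A³/T = 83.28 — low.
Try y = 2.68 ft: A³/T = 427.1 — high.
Try y = 2.38 ft: A³/T = 269.7 — matches.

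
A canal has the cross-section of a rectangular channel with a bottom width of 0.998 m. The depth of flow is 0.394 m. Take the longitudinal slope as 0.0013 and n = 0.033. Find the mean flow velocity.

V = 0.398 m/s

Flow area A = b·y = 0.998 × 0.394 = 0.3932 m². Wetted perimeter P = b + 2y = 0.998 + 2×0.394 = 1.786 m.
Hydraulic radius R = A/P = 0.3932/1.786 = 0.2202 m.
From Manning's equation, V = (1/n) R^(2/3) S^(1/2) = (1/0.033) × 0.2202^(2/3) × 0.0013^(1/2) = 0.398 m/s.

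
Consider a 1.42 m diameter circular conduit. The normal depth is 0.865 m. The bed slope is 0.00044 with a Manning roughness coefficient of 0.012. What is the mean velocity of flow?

V = 0.945 m/s

For a circular section of diameter D = 1.42 m at depth y = 0.865 m, the central angle is θ = 2 arccos(1 − 2y/D) = 3.582 rad. Then A = (D²/8)(θ − sin θ) = 1.01 m² and P = Dθ/2 = 2.543 m.
Hydraulic radius R = A/P = 1.01/2.543 = 0.3972 m.
From Manning's equation, V = (1/n) R^(2/3) S^(1/2) = (1/0.012) × 0.3972^(2/3) × 0.00044^(1/2) = 0.945 m/s.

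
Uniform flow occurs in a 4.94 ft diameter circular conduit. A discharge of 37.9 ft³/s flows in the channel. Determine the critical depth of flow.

y_c = 1.72 ft

At critical depth, Q² T / (g A³) = 1, i.e. A³/T = Q²/g = 37.9²/32.2 = 44.61.
Try y = 2 ft: A³/T = 79.41 — over.
Try y = 1.72 ft: A³/T = 44.44 — close enough.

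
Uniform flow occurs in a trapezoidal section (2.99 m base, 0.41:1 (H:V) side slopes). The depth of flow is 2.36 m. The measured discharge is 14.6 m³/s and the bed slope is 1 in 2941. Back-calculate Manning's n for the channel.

n = 0.013

With bottom width b = 2.99 m and side slope z = 0.41: A = (b + zy)y = (2.99 + 0.41×2.36)×2.36 = 9.34 m²; P = b + 2y√(1+z²) = 2.99 + 2×2.36×1.081 = 8.091 m.
Hydraulic radius R = A/P = 9.34/8.091 = 1.154 m.
Rearranging Manning's equation: n = (1/Q) A R^(2/3) S^(1/2) = (1/14.6) × 9.34 × 1.154^(2/3) × √0.00034 = 0.013.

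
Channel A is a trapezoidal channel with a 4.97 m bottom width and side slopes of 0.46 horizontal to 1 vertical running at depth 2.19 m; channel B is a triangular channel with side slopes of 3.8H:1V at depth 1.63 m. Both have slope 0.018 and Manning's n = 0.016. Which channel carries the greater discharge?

Channel A: With bottom width b = 4.97 m and side slope z = 0.46: A = (b + zy)y = (4.97 + 0.46×2.19)×2.19 = 13.09 m²; P = b + 2y√(1+z²) = 4.97 + 2×2.19×1.101 = 9.791 m. Hydraulic radius R = A/P = 13.09/9.791 = 1.337 m. Q_A = (1/0.016)·13.09·1.337^(2/3)·√0.018 = 133.2 m³/s.
Channel B: For a triangular section with side slope z = 3.8: A = zy² = 3.8×1.63² = 10.1 m²; P = 2y√(1+z²) = 2×1.63×3.929 = 12.81 m. Hydraulic radius R = A/P = 10.1/12.81 = 0.7882 m. Q_B = (1/0.016)·10.1·0.7882^(2/3)·√0.018 = 72.24 m³/s.
Q_A = 133.2 m³/s vs Q_B = 72.24 m³/s, so channel A carries more.

channel A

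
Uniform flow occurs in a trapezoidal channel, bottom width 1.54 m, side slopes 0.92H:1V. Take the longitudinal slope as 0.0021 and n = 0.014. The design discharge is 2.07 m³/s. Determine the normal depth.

y_n = 0.577 m

Manning's equation rearranged: A R^(2/3) = nQ / (1·√S) = 0.014 × 2.07 / (√0.0021) = 0.6324.
Trying y = 0.449 m: A R^(2/3) = 0.4083 — short.
Trying y = 0.663 m: A R^(2/3) = 0.8077 — over.
Trying y = 0.577 m: A R^(2/3) = 0.6317 — close enough.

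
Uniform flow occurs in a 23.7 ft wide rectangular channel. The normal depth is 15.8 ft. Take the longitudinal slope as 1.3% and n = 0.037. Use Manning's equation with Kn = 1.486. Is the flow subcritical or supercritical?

subcritical

Flow area A = b·y = 23.7 × 15.8 = 374.5 ft². Wetted perimeter P = b + 2y = 23.7 + 2×15.8 = 55.3 ft.
Hydraulic radius R = A/P = 374.5/55.3 = 6.771 ft.
V = (1.486/n) R^(2/3) √S = (1.486/0.037) × 6.771^(2/3) × √0.013 = 16.39 ft/s. Hydraulic depth D_h = A/T = 374.5/23.7 = 15.8 ft.
Froude number Fr = V/√(g·D_h) = 16.39/√(32.2×15.8) = 0.727, which is less than 1, so the flow is subcritical.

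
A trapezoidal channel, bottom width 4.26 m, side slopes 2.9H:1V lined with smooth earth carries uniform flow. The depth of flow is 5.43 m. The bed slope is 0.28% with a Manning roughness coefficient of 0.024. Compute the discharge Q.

Q = 486 m³/s

With bottom width b = 4.26 m and side slope z = 2.9: A = (b + zy)y = (4.26 + 2.9×5.43)×5.43 = 108.6 m²; P = b + 2y√(1+z²) = 4.26 + 2×5.43×3.068 = 37.57 m.
Hydraulic radius R = A/P = 108.6/37.57 = 2.891 m.
Manning's equation: Q = (1/n) A R^(2/3) S^(1/2) = (1/0.024) × 108.6 × 2.891^(2/3) × 0.0028^(1/2) = 486 m³/s.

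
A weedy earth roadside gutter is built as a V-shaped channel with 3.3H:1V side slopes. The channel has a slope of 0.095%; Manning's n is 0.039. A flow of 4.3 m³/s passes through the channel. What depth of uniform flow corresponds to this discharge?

Manning's equation rearranged: A R^(2/3) = nQ / (1·√S) = 0.039 × 4.3 / (√0.00095) = 5.441.
At y = 1.61 m: A R^(2/3) = 7.189 — too large.
At y = 1.14 m: A R^(2/3) = 2.863 — too small.
At y = 1.45 m: A R^(2/3) = 5.438 — close enough.

y_n = 1.45 m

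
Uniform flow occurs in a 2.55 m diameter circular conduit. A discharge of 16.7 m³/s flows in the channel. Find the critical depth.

At critical depth, Q² T / (g A³) = 1, i.e. A³/T = Q²/g = 16.7²/9.81 = 28.43.
Trying y = 2.37 m: A³/T = 92.73 — over.
Trying y = 1.57 m: A³/T = 14.47 — short.
Trying y = 1.87 m: A³/T = 28.67 — matches.

y_c = 1.87 m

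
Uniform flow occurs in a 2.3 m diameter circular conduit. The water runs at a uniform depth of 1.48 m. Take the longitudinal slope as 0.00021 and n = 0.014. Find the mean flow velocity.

V = 0.785 m/s

For a circular section of diameter D = 2.3 m at depth y = 1.48 m, the central angle is θ = 2 arccos(1 − 2y/D) = 3.724 rad. Then A = (D²/8)(θ − sin θ) = 2.826 m² and P = Dθ/2 = 4.282 m.
Hydraulic radius R = A/P = 2.826/4.282 = 0.6599 m.
From Manning's equation, V = (1/n) R^(2/3) S^(1/2) = (1/0.014) × 0.6599^(2/3) × 0.00021^(1/2) = 0.785 m/s.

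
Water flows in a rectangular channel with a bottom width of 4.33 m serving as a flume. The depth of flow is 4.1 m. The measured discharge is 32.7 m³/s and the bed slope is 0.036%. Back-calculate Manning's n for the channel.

n = 0.013

Flow area A = b·y = 4.33 × 4.1 = 17.75 m². Wetted perimeter P = b + 2y = 4.33 + 2×4.1 = 12.53 m.
Hydraulic radius R = A/P = 17.75/12.53 = 1.417 m.
Rearranging Manning's equation: n = (1/Q) A R^(2/3) S^(1/2) = (1/32.7) × 17.75 × 1.417^(2/3) × √0.00036 = 0.013.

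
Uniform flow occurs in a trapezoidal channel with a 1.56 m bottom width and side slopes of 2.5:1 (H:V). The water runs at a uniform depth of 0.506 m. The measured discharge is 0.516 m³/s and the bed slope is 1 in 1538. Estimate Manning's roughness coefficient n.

With bottom width b = 1.56 m and side slope z = 2.5: A = (b + zy)y = (1.56 + 2.5×0.506)×0.506 = 1.429 m²; P = b + 2y√(1+z²) = 1.56 + 2×0.506×2.693 = 4.285 m.
Hydraulic radius R = A/P = 1.429/4.285 = 0.3336 m.
Rearranging Manning's equation: n = (1/Q) A R^(2/3) S^(1/2) = (1/0.516) × 1.429 × 0.3336^(2/3) × √0.0006502 = 0.034.

n = 0.034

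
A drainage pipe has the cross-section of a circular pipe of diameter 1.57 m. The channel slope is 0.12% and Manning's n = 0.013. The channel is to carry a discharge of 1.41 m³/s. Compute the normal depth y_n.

y_n = 0.794 m

Manning's equation rearranged: A R^(2/3) = nQ / (1·√S) = 0.013 × 1.41 / (√0.0012) = 0.5291.
At y = 0.944 m: A R^(2/3) = 0.6995 — high.
At y = 0.794 m: A R^(2/3) = 0.529 — close enough.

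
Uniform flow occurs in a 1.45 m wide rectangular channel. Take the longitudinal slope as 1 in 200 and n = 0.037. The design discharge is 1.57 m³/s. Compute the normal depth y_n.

Manning's equation rearranged: A R^(2/3) = nQ / (1·√S) = 0.037 × 1.57 / (√0.005) = 0.8215.
Try y = 1.14 m: A R^(2/3) = 0.9608 — high.
Try y = 0.848 m: A R^(2/3) = 0.6573 — low.
Try y = 1.01 m: A R^(2/3) = 0.824 — matches.

y_n = 1.01 m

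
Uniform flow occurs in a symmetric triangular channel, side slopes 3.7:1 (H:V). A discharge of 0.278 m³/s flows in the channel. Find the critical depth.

y_c = 0.258 m

At critical depth, Q² T / (g A³) = 1, i.e. A³/T = Q²/g = 0.278²/9.81 = 0.007878.
Try y = 0.206 m: A³/T = 0.002539 — short.
Try y = 0.258 m: A³/T = 0.007825 — ≈ 0.007878.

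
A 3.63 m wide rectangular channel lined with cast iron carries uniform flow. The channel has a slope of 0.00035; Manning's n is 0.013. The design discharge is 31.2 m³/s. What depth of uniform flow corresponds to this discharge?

Manning's equation rearranged: A R^(2/3) = nQ / (1·√S) = 0.013 × 31.2 / (√0.00035) = 21.68.
Trying y = 3.92 m: A R^(2/3) = 16.43 — short.
Trying y = 5.82 m: A R^(2/3) = 26.23 — over.
Trying y = 4.94 m: A R^(2/3) = 21.66 — matches.

y_n = 4.94 m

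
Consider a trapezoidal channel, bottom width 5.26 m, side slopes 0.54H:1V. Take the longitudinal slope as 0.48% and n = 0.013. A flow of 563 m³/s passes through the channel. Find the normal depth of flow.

Manning's equation rearranged: A R^(2/3) = nQ / (1·√S) = 0.013 × 563 / (√0.0048) = 105.6.
Try y = 4.68 m: A R^(2/3) = 63.36 — short.
Try y = 7.21 m: A R^(2/3) = 138.8 — over.
Try y = 6.22 m: A R^(2/3) = 105.6 — matches.

y_n = 6.22 m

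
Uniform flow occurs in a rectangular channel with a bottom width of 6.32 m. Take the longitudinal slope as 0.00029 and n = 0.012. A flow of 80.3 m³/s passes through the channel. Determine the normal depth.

Manning's equation rearranged: A R^(2/3) = nQ / (1·√S) = 0.012 × 80.3 / (√0.00029) = 56.58.
At y = 6.52 m: A R^(2/3) = 68.18 — high.
At y = 5 m: A R^(2/3) = 49.09 — low.
At y = 5.6 m: A R^(2/3) = 56.56 — matches.

y_n = 5.6 m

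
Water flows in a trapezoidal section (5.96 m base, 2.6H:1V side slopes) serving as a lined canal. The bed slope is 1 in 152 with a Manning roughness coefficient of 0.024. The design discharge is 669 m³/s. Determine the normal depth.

y_n = 5.11 m

Manning's equation rearranged: A R^(2/3) = nQ / (1·√S) = 0.024 × 669 / (√0.006579) = 198.
Trying y = 3.8 m: A R^(2/3) = 102.4 — too small.
Trying y = 5.69 m: A R^(2/3) = 253 — too large.
Trying y = 5.11 m: A R^(2/3) = 198 — matches.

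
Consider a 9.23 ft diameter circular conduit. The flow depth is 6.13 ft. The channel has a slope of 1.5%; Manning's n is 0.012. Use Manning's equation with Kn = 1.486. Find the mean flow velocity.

V = 29.3 ft/s

For a circular section of diameter D = 9.23 ft at depth y = 6.13 ft, the central angle is θ = 2 arccos(1 − 2y/D) = 3.811 rad. Then A = (D²/8)(θ − sin θ) = 47.18 ft² and P = Dθ/2 = 17.59 ft.
Hydraulic radius R = A/P = 47.18/17.59 = 2.683 ft.
From Manning's equation, V = (1.486/n) R^(2/3) S^(1/2) = (1.486/0.012) × 2.683^(2/3) × 0.015^(1/2) = 29.3 ft/s.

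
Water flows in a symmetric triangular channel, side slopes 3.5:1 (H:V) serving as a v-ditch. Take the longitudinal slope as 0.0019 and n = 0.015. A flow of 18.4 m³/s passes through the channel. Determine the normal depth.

Manning's equation rearranged: A R^(2/3) = nQ / (1·√S) = 0.015 × 18.4 / (√0.0019) = 6.332.
Try y = 1.08 m: A R^(2/3) = 2.637 — too small.
Try y = 1.64 m: A R^(2/3) = 8.034 — too large.
Try y = 1.5 m: A R^(2/3) = 6.333 — close enough.

y_n = 1.5 m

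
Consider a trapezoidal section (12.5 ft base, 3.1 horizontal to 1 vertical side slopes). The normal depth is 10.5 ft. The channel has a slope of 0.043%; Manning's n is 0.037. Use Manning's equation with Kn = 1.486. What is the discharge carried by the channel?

Q = 1280 ft³/s

With bottom width b = 12.5 ft and side slope z = 3.1: A = (b + zy)y = (12.5 + 3.1×10.5)×10.5 = 473 ft²; P = b + 2y√(1+z²) = 12.5 + 2×10.5×3.257 = 80.9 ft.
Hydraulic radius R = A/P = 473/80.9 = 5.847 ft.
Manning's equation: Q = (1.486/n) A R^(2/3) S^(1/2) = (1.486/0.037) × 473 × 5.847^(2/3) × 0.00043^(1/2) = 1280 ft³/s.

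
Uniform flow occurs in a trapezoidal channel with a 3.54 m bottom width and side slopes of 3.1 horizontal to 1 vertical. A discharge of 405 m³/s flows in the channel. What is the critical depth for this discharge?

y_c = 4.58 m

At critical depth, Q² T / (g A³) = 1, i.e. A³/T = Q²/g = 405²/9.81 = 16720.
Trying y = 3.12 m: A³/T = 3061 — short.
Trying y = 5.23 m: A³/T = 30660 — over.
Trying y = 4.58 m: A³/T = 16790 — close enough.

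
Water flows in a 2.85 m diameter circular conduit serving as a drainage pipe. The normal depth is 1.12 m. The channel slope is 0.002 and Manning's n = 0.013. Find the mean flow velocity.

For a circular section of diameter D = 2.85 m at depth y = 1.12 m, the central angle is θ = 2 arccos(1 − 2y/D) = 2.71 rad. Then A = (D²/8)(θ − sin θ) = 2.327 m² and P = Dθ/2 = 3.862 m.
Hydraulic radius R = A/P = 2.327/3.862 = 0.6026 m.
From Manning's equation, V = (1/n) R^(2/3) S^(1/2) = (1/0.013) × 0.6026^(2/3) × 0.002^(1/2) = 2.45 m/s.

V = 2.45 m/s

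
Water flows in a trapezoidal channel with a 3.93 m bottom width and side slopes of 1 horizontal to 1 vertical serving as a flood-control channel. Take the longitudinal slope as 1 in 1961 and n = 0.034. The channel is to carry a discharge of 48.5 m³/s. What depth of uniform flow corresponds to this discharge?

y_n = 4.74 m

Manning's equation rearranged: A R^(2/3) = nQ / (1·√S) = 0.034 × 48.5 / (√0.0005099) = 73.02.
Try y = 3.42 m: A R^(2/3) = 37.85 — too small.
Try y = 5.34 m: A R^(2/3) = 93.62 — too large.
Try y = 4.74 m: A R^(2/3) = 73.06 — ≈ 73.02.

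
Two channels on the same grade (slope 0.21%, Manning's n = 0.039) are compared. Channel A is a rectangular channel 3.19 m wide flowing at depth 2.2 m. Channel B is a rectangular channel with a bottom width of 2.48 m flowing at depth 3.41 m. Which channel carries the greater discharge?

channel B

Channel A: Flow area A = b·y = 3.19 × 2.2 = 7.018 m². Wetted perimeter P = b + 2y = 3.19 + 2×2.2 = 7.59 m. Hydraulic radius R = A/P = 7.018/7.59 = 0.9246 m. Q_A = (1/0.039)·7.018·0.9246^(2/3)·√0.0021 = 7.827 m³/s.
Channel B: Flow area A = b·y = 2.48 × 3.41 = 8.457 m². Wetted perimeter P = b + 2y = 2.48 + 2×3.41 = 9.3 m. Hydraulic radius R = A/P = 8.457/9.3 = 0.9093 m. Q_B = (1/0.039)·8.457·0.9093^(2/3)·√0.0021 = 9.327 m³/s.
Q_A = 7.827 m³/s vs Q_B = 9.327 m³/s, so channel B carries more.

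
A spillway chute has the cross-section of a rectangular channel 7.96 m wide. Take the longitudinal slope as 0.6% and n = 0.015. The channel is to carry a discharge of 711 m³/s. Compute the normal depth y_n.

Manning's equation rearranged: A R^(2/3) = nQ / (1·√S) = 0.015 × 711 / (√0.006) = 137.7.
Try y = 11.1 m: A R^(2/3) = 180.9 — over.
Try y = 6.92 m: A R^(2/3) = 102.2 — short.
Try y = 8.83 m: A R^(2/3) = 137.7 — ≈ 137.7.

y_n = 8.83 m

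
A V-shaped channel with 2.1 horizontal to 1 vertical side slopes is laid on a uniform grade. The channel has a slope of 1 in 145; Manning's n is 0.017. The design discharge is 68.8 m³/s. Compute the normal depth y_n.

Manning's equation rearranged: A R^(2/3) = nQ / (1·√S) = 0.017 × 68.8 / (√0.006897) = 14.08.
Trying y = 1.76 m: A R^(2/3) = 5.58 — short.
Trying y = 2.79 m: A R^(2/3) = 19.06 — over.
Trying y = 2.49 m: A R^(2/3) = 14.08 — matches.

y_n = 2.49 m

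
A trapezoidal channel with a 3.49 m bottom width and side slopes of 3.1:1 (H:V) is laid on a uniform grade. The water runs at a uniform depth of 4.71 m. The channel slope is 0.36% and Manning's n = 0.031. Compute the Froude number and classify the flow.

subcritical

With bottom width b = 3.49 m and side slope z = 3.1: A = (b + zy)y = (3.49 + 3.1×4.71)×4.71 = 85.21 m²; P = b + 2y√(1+z²) = 3.49 + 2×4.71×3.257 = 34.17 m.
Hydraulic radius R = A/P = 85.21/34.17 = 2.493 m.
V = (1/n) R^(2/3) √S = (1/0.031) × 2.493^(2/3) × √0.0036 = 3.559 m/s. Hydraulic depth D_h = A/T = 85.21/32.69 = 2.606 m.
Froude number Fr = V/√(g·D_h) = 3.559/√(9.81×2.606) = 0.704, which is less than 1, so the flow is subcritical.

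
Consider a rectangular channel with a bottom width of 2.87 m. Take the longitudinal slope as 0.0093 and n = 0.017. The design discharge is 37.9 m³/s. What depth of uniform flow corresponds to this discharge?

y_n = 2.48 m

Manning's equation rearranged: A R^(2/3) = nQ / (1·√S) = 0.017 × 37.9 / (√0.0093) = 6.681.
Trying y = 2.69 m: A R^(2/3) = 7.386 — too large.
Trying y = 1.87 m: A R^(2/3) = 4.671 — too small.
Trying y = 2.48 m: A R^(2/3) = 6.679 — matches.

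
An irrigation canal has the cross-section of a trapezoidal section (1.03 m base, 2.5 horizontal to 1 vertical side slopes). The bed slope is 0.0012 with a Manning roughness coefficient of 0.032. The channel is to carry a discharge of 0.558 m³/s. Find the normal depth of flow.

y_n = 0.499 m

Manning's equation rearranged: A R^(2/3) = nQ / (1·√S) = 0.032 × 0.558 / (√0.0012) = 0.5155.
Try y = 0.435 m: A R^(2/3) = 0.3877 — low.
Try y = 0.566 m: A R^(2/3) = 0.6733 — high.
Try y = 0.499 m: A R^(2/3) = 0.5158 — matches.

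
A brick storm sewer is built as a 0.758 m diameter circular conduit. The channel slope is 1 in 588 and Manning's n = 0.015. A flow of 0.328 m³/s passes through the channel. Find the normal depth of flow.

y_n = 0.513 m

Manning's equation rearranged: A R^(2/3) = nQ / (1·√S) = 0.015 × 0.328 / (√0.001701) = 0.1193.
Trying y = 0.652 m: A R^(2/3) = 0.1547 — over.
Trying y = 0.388 m: A R^(2/3) = 0.07745 — short.
Trying y = 0.513 m: A R^(2/3) = 0.1192 — ≈ 0.1193.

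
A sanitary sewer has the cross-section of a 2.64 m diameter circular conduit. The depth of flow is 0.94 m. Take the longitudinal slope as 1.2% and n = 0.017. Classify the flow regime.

supercritical

For a circular section of diameter D = 2.64 m at depth y = 0.94 m, the central angle is θ = 2 arccos(1 − 2y/D) = 2.558 rad. Then A = (D²/8)(θ − sin θ) = 1.748 m² and P = Dθ/2 = 3.376 m.
Hydraulic radius R = A/P = 1.748/3.376 = 0.5177 m.
V = (1/n) R^(2/3) √S = (1/0.017) × 0.5177^(2/3) × √0.012 = 4.155 m/s. Hydraulic depth D_h = A/T = 1.748/2.528 = 0.6913 m.
Froude number Fr = V/√(g·D_h) = 4.155/√(9.81×0.6913) = 1.6, which is greater than 1, so the flow is supercritical.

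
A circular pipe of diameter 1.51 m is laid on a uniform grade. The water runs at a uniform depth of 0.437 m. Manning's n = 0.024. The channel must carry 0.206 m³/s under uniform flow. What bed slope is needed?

S = 0.000838

For a circular section of diameter D = 1.51 m at depth y = 0.437 m, the central angle is θ = 2 arccos(1 − 2y/D) = 2.272 rad. Then A = (D²/8)(θ − sin θ) = 0.4298 m² and P = Dθ/2 = 1.715 m.
Hydraulic radius R = A/P = 0.4298/1.715 = 0.2506 m.
From Manning's equation, S = [nQ / (1 A R^(2/3))]² = [0.024 × 0.206 / (1 × 0.4298 × 0.2506^(2/3))]² = 0.000838.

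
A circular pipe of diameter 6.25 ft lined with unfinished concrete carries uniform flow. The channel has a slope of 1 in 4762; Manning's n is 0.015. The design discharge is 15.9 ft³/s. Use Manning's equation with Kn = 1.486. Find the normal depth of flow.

Manning's equation rearranged: A R^(2/3) = nQ / (1.486·√S) = 0.015 × 15.9 / (1.486 × √0.00021) = 11.08.
Trying y = 2.7 ft: A R^(2/3) = 16 — too large.
Trying y = 2.21 ft: A R^(2/3) = 11.07 — matches.

y_n = 2.21 ft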